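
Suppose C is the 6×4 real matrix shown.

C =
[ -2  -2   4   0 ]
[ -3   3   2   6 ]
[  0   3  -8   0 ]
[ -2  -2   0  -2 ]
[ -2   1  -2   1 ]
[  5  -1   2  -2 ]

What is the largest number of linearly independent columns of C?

3

Row reduce to echelon form.
R2 ← R2 − (3/2)·R1: [0, 6, -4, 6]
R4 ← R4 − R1: [0, 0, -4, -2]
R5 ← R5 − R1: [0, 3, -6, 1]
R6 ← R6 + (5/2)·R1: [0, -6, 12, -2]
R3 ← R3 − (1/2)·R2: [0, 0, -6, -3]
R5 ← R5 − (1/2)·R2: [0, 0, -4, -2]
R6 ← R6 + R2: [0, 0, 8, 4]
R4 ← R4 − (2/3)·R3: [0, 0, 0, 0]
R5 ← R5 − (2/3)·R3: [0, 0, 0, 0]
R6 ← R6 + (4/3)·R3: [0, 0, 0, 0]
Echelon form has 3 nonzero rows, so rank(C) = 3.
The rank gives the maximum number of linearly independent columns: 3.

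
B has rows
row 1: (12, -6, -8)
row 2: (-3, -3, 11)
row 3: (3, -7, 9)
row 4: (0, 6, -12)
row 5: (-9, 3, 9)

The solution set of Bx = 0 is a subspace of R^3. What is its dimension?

Row reduce to echelon form.
R2 ← R2 + (1/4)·R1: [0, -9/2, 9]
R3 ← R3 − (1/4)·R1: [0, -11/2, 11]
R5 ← R5 + (3/4)·R1: [0, -3/2, 3]
R3 ← R3 − (11/9)·R2: [0, 0, 0]
R4 ← R4 + (4/3)·R2: [0, 0, 0]
R5 ← R5 − (1/3)·R2: [0, 0, 0]
2 nonzero rows, so rank(B) = 2.
B has 3 columns; by rank–nullity, nullity = 3 − 2 = 1.

1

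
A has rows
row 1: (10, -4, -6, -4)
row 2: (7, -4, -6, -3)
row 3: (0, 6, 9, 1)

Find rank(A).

2

Row reduce to echelon form.
R2 ← R2 − (7/10)·R1: [0, -6/5, -9/5, -1/5]
R3 ← R3 + (5)·R2: [0, 0, 0, 0]
Echelon form has 2 nonzero rows, so rank(A) = 2.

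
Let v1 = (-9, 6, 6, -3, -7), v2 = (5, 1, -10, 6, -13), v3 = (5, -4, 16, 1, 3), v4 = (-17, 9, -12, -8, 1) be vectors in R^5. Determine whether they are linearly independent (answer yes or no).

no

Form the matrix with these vectors as rows and row reduce.
R2 ← R2 + (5/9)·R1: [0, 13/3, -20/3, 13/3, -152/9]
R3 ← R3 + (5/9)·R1: [0, -2/3, 58/3, -2/3, -8/9]
R4 ← R4 − (17/9)·R1: [0, -7/3, -70/3, -7/3, 128/9]
R3 ← R3 + (2/13)·R2: [0, 0, 238/13, 0, -136/39]
R4 ← R4 + (7/13)·R2: [0, 0, -350/13, 0, 200/39]
R4 ← R4 + (25/17)·R3: [0, 0, 0, 0, 0]
3 nonzero rows, so the 4 vectors span a space of dimension 3.
Since 3 < 4, the vectors are linearly dependent.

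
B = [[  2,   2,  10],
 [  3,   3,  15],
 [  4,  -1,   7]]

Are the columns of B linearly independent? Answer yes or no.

Row reduce B to echelon form.
R2 ← R2 − (3/2)·R1: [0, 0, 0]
R3 ← R3 − (2)·R1: [0, -5, -13]
Swap R2 ↔ R3
2 pivots among 3 columns.
Only 2 < 3 pivot columns, so the columns are linearly dependent.

no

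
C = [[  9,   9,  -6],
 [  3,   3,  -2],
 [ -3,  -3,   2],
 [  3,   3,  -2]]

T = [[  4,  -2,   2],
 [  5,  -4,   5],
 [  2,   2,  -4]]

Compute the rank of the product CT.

1

First compute CT:
[[ 69, -66,  87],
 [ 23, -22,  29],
 [-23,  22, -29],
 [ 23, -22,  29]]
Now row reduce the product.
R2 ← R2 − (1/3)·R1: [0, 0, 0]
R3 ← R3 + (1/3)·R1: [0, 0, 0]
R4 ← R4 − (1/3)·R1: [0, 0, 0]
1 nonzero row, so rank(CT) = 1.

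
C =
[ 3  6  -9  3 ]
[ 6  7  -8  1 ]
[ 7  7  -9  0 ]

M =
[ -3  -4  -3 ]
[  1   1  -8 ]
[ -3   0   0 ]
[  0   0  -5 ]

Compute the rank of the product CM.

3

First compute CM:
[[ 24,  -6, -72],
 [ 13, -17, -79],
 [ 13, -21, -77]]
Now row reduce the product.
R2 ← R2 − (13/24)·R1: [0, -55/4, -40]
R3 ← R3 − (13/24)·R1: [0, -71/4, -38]
R3 ← R3 − (71/55)·R2: [0, 0, 150/11]
3 nonzero rows, so rank(CM) = 3.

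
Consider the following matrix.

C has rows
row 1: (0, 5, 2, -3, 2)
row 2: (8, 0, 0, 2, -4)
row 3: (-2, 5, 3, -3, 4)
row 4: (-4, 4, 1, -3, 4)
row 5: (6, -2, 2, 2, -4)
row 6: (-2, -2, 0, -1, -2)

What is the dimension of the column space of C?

4

Row reduce to echelon form.
Swap R1 ↔ R2
R3 ← R3 + (1/4)·R1: [0, 5, 3, -5/2, 3]
R4 ← R4 + (1/2)·R1: [0, 4, 1, -2, 2]
R5 ← R5 − (3/4)·R1: [0, -2, 2, 1/2, -1]
R6 ← R6 + (1/4)·R1: [0, -2, 0, -1/2, -3]
R3 ← R3 − R2: [0, 0, 1, 1/2, 1]
R4 ← R4 − (4/5)·R2: [0, 0, -3/5, 2/5, 2/5]
R5 ← R5 + (2/5)·R2: [0, 0, 14/5, -7/10, -1/5]
R6 ← R6 + (2/5)·R2: [0, 0, 4/5, -17/10, -11/5]
R4 ← R4 + (3/5)·R3: [0, 0, 0, 7/10, 1]
R5 ← R5 − (14/5)·R3: [0, 0, 0, -21/10, -3]
R6 ← R6 − (4/5)·R3: [0, 0, 0, -21/10, -3]
R5 ← R5 + (3)·R4: [0, 0, 0, 0, 0]
R6 ← R6 + (3)·R4: [0, 0, 0, 0, 0]
Echelon form has 4 nonzero rows, so rank(C) = 4.
The column space has dimension equal to the rank: 4.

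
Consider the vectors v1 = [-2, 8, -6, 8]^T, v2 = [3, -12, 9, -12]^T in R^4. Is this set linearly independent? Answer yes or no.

no

Form the matrix with these vectors as rows and row reduce.
R2 ← R2 + (3/2)·R1: [0, 0, 0, 0]
1 nonzero row, so the 2 vectors span a space of dimension 1.
Since 1 < 2, the vectors are linearly dependent.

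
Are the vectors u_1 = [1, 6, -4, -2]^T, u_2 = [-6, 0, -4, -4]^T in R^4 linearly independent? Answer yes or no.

Form the matrix with these vectors as rows and row reduce.
R2 ← R2 + (6)·R1: [0, 36, -28, -16]
2 nonzero rows, so the 2 vectors span a space of dimension 2.
Since 2 = 2, the vectors are linearly independent.

yes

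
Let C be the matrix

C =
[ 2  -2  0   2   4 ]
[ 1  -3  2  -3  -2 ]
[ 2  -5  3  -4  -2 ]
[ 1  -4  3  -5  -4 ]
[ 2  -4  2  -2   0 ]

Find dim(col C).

2

Row reduce to echelon form.
R2 ← R2 − (1/2)·R1: [0, -2, 2, -4, -4]
R3 ← R3 − R1: [0, -3, 3, -6, -6]
R4 ← R4 − (1/2)·R1: [0, -3, 3, -6, -6]
R5 ← R5 − R1: [0, -2, 2, -4, -4]
R3 ← R3 − (3/2)·R2: [0, 0, 0, 0, 0]
R4 ← R4 − (3/2)·R2: [0, 0, 0, 0, 0]
R5 ← R5 − R2: [0, 0, 0, 0, 0]
Echelon form has 2 nonzero rows, so rank(C) = 2.
The column space has dimension equal to the rank: 2.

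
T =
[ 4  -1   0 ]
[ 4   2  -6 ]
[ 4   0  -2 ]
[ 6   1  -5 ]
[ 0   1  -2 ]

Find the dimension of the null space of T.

Row reduce to echelon form.
R2 ← R2 − R1: [0, 3, -6]
R3 ← R3 − R1: [0, 1, -2]
R4 ← R4 − (3/2)·R1: [0, 5/2, -5]
R3 ← R3 − (1/3)·R2: [0, 0, 0]
R4 ← R4 − (5/6)·R2: [0, 0, 0]
R5 ← R5 − (1/3)·R2: [0, 0, 0]
2 nonzero rows, so rank(T) = 2.
T has 3 columns; by rank–nullity, nullity = 3 − 2 = 1.

1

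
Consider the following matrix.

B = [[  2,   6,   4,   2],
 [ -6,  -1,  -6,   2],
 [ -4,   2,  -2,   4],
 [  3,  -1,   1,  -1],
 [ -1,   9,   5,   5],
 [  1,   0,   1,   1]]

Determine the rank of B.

4

Row reduce to echelon form.
R2 ← R2 + (3)·R1: [0, 17, 6, 8]
R3 ← R3 + (2)·R1: [0, 14, 6, 8]
R4 ← R4 − (3/2)·R1: [0, -10, -5, -4]
R5 ← R5 + (1/2)·R1: [0, 12, 7, 6]
R6 ← R6 − (1/2)·R1: [0, -3, -1, 0]
R3 ← R3 − (14/17)·R2: [0, 0, 18/17, 24/17]
R4 ← R4 + (10/17)·R2: [0, 0, -25/17, 12/17]
R5 ← R5 − (12/17)·R2: [0, 0, 47/17, 6/17]
R6 ← R6 + (3/17)·R2: [0, 0, 1/17, 24/17]
R4 ← R4 + (25/18)·R3: [0, 0, 0, 8/3]
R5 ← R5 − (47/18)·R3: [0, 0, 0, -10/3]
R6 ← R6 − (1/18)·R3: [0, 0, 0, 4/3]
R5 ← R5 + (5/4)·R4: [0, 0, 0, 0]
R6 ← R6 − (1/2)·R4: [0, 0, 0, 0]
Echelon form has 4 nonzero rows, so rank(B) = 4.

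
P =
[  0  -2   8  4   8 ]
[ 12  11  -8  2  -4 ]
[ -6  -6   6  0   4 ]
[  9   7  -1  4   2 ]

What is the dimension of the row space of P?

Row reduce to echelon form.
Swap R1 ↔ R2
R3 ← R3 + (1/2)·R1: [0, -1/2, 2, 1, 2]
R4 ← R4 − (3/4)·R1: [0, -5/4, 5, 5/2, 5]
R3 ← R3 − (1/4)·R2: [0, 0, 0, 0, 0]
R4 ← R4 − (5/8)·R2: [0, 0, 0, 0, 0]
Echelon form has 2 nonzero rows, so rank(P) = 2.
The row space has dimension equal to the rank: 2.

2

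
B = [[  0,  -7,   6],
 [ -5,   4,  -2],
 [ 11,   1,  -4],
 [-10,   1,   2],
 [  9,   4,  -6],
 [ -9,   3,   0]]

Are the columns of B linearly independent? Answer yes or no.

no

Row reduce B to echelon form.
Swap R1 ↔ R2
R3 ← R3 + (11/5)·R1: [0, 49/5, -42/5]
R4 ← R4 − (2)·R1: [0, -7, 6]
R5 ← R5 + (9/5)·R1: [0, 56/5, -48/5]
R6 ← R6 − (9/5)·R1: [0, -21/5, 18/5]
R3 ← R3 + (7/5)·R2: [0, 0, 0]
R4 ← R4 − R2: [0, 0, 0]
R5 ← R5 + (8/5)·R2: [0, 0, 0]
R6 ← R6 − (3/5)·R2: [0, 0, 0]
2 pivots among 3 columns.
Only 2 < 3 pivot columns, so the columns are linearly dependent.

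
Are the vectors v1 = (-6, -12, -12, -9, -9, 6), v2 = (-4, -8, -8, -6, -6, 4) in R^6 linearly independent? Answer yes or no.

Form the matrix with these vectors as rows and row reduce.
R2 ← R2 − (2/3)·R1: [0, 0, 0, 0, 0, 0]
1 nonzero row, so the 2 vectors span a space of dimension 1.
Since 1 < 2, the vectors are linearly dependent.

no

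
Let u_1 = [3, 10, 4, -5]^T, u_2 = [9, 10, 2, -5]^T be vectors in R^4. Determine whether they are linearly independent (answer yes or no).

Form the matrix with these vectors as rows and row reduce.
R2 ← R2 − (3)·R1: [0, -20, -10, 10]
2 nonzero rows, so the 2 vectors span a space of dimension 2.
Since 2 = 2, the vectors are linearly independent.

yes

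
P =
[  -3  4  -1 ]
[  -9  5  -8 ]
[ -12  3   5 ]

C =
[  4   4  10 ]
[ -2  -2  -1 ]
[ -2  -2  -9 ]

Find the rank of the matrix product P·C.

First compute PC:
[[-18, -18, -25],
 [-30, -30, -23],
 [-64, -64, -168]]
Now row reduce the product.
R2 ← R2 − (5/3)·R1: [0, 0, 56/3]
R3 ← R3 − (32/9)·R1: [0, 0, -712/9]
R3 ← R3 + (89/21)·R2: [0, 0, 0]
2 nonzero rows, so rank(PC) = 2.

2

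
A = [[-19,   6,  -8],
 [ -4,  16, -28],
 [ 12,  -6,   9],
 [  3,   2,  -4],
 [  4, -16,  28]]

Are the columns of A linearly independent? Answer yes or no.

no

Row reduce A to echelon form.
R2 ← R2 − (4/19)·R1: [0, 280/19, -500/19]
R3 ← R3 + (12/19)·R1: [0, -42/19, 75/19]
R4 ← R4 + (3/19)·R1: [0, 56/19, -100/19]
R5 ← R5 + (4/19)·R1: [0, -280/19, 500/19]
R3 ← R3 + (3/20)·R2: [0, 0, 0]
R4 ← R4 − (1/5)·R2: [0, 0, 0]
R5 ← R5 + R2: [0, 0, 0]
2 pivots among 3 columns.
Only 2 < 3 pivot columns, so the columns are linearly dependent.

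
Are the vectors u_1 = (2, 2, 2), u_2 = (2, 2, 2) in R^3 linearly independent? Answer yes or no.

Form the matrix with these vectors as rows and row reduce.
R2 ← R2 − R1: [0, 0, 0]
1 nonzero row, so the 2 vectors span a space of dimension 1.
Since 1 < 2, the vectors are linearly dependent.

no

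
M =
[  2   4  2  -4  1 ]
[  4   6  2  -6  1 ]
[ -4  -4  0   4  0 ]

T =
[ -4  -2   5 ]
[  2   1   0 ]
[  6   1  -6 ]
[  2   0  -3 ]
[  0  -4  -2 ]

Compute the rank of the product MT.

2

First compute MT:
[[  4,  -2,   8],
 [ -4,  -4,  24],
 [ 16,   4, -32]]
Now row reduce the product.
R2 ← R2 + R1: [0, -6, 32]
R3 ← R3 − (4)·R1: [0, 12, -64]
R3 ← R3 + (2)·R2: [0, 0, 0]
2 nonzero rows, so rank(MT) = 2.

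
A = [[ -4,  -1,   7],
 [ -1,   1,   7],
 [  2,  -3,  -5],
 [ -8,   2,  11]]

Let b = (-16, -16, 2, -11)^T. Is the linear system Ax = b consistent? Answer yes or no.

yes

Row reduce the augmented matrix [A | b].
R2 ← R2 − (1/4)·R1: [0, 5/4, 21/4, -12]
R3 ← R3 + (1/2)·R1: [0, -7/2, -3/2, -6]
R4 ← R4 − (2)·R1: [0, 4, -3, 21]
R3 ← R3 + (14/5)·R2: [0, 0, 66/5, -198/5]
R4 ← R4 − (16/5)·R2: [0, 0, -99/5, 297/5]
R4 ← R4 + (3/2)·R3: [0, 0, 0, 0]
The echelon form has 3 nonzero rows, and every pivot lies in the first 3 columns, so rank(A) = rank([A|b]) = 3.
The system is consistent.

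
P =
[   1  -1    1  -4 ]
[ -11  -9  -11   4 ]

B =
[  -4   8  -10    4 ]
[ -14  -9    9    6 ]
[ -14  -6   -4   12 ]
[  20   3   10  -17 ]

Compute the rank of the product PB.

First compute PB:
[[-84,  -1, -63,  78],
 [404,  71, 113, -298]]
Now row reduce the product.
R2 ← R2 + (101/21)·R1: [0, 1390/21, -190, 540/7]
2 nonzero rows, so rank(PB) = 2.

2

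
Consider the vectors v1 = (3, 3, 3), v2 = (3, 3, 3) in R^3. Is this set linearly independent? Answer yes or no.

no

Form the matrix with these vectors as rows and row reduce.
R2 ← R2 − R1: [0, 0, 0]
1 nonzero row, so the 2 vectors span a space of dimension 1.
Since 1 < 2, the vectors are linearly dependent.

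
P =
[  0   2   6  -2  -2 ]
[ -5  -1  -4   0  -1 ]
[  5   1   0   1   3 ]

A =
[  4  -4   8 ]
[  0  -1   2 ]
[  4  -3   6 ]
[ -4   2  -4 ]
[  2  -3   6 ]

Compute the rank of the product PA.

2

First compute PA:
[[ 28, -18,  36],
 [-38,  36, -72],
 [ 22, -28,  56]]
Now row reduce the product.
R2 ← R2 + (19/14)·R1: [0, 81/7, -162/7]
R3 ← R3 − (11/14)·R1: [0, -97/7, 194/7]
R3 ← R3 + (97/81)·R2: [0, 0, 0]
2 nonzero rows, so rank(PA) = 2.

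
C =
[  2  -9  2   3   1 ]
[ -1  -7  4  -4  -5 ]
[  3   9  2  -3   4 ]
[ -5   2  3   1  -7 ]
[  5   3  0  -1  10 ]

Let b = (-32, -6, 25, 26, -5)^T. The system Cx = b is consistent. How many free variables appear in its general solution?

0

Row reduce the augmented matrix [C | b].
R2 ← R2 + (1/2)·R1: [0, -23/2, 5, -5/2, -9/2, -22]
R3 ← R3 − (3/2)·R1: [0, 45/2, -1, -15/2, 5/2, 73]
R4 ← R4 + (5/2)·R1: [0, -41/2, 8, 17/2, -9/2, -54]
R5 ← R5 − (5/2)·R1: [0, 51/2, -5, -17/2, 15/2, 75]
R3 ← R3 + (45/23)·R2: [0, 0, 202/23, -285/23, -145/23, 689/23]
R4 ← R4 − (41/23)·R2: [0, 0, -21/23, 298/23, 81/23, -340/23]
R5 ← R5 + (51/23)·R2: [0, 0, 140/23, -323/23, -57/23, 603/23]
R4 ← R4 + (21/202)·R3: [0, 0, 0, 2357/202, 579/202, -2357/202]
R5 ← R5 − (70/101)·R3: [0, 0, 0, -551/101, 191/101, 551/101]
R5 ← R5 + (1102/2357)·R4: [0, 0, 0, 0, 7616/2357, 0]
The echelon form has 5 nonzero rows, and every pivot lies in the first 5 columns, so rank(C) = rank([C|b]) = 5.
The system is consistent.
Free variables = (unknowns) − (rank) = 5 − 5 = 0.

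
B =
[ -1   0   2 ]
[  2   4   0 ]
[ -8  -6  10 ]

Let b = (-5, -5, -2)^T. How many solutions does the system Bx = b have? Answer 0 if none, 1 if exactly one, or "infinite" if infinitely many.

0

Row reduce the augmented matrix [B | b].
R2 ← R2 + (2)·R1: [0, 4, 4, -15]
R3 ← R3 − (8)·R1: [0, -6, -6, 38]
R3 ← R3 + (3/2)·R2: [0, 0, 0, 31/2]
The echelon form has 3 nonzero rows; the last pivot sits in the augmented column, so rank(B) = 2 but rank([B|b]) = 3.
Since the ranks differ, the system is inconsistent.
It has no solutions.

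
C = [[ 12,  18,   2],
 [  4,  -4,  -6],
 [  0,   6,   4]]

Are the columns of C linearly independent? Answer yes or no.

Row reduce C to echelon form.
R2 ← R2 − (1/3)·R1: [0, -10, -20/3]
R3 ← R3 + (3/5)·R2: [0, 0, 0]
2 pivots among 3 columns.
Only 2 < 3 pivot columns, so the columns are linearly dependent.

no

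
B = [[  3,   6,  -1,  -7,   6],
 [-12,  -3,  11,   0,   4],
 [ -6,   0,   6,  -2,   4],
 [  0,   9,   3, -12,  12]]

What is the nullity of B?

Row reduce to echelon form.
R2 ← R2 + (4)·R1: [0, 21, 7, -28, 28]
R3 ← R3 + (2)·R1: [0, 12, 4, -16, 16]
R3 ← R3 − (4/7)·R2: [0, 0, 0, 0, 0]
R4 ← R4 − (3/7)·R2: [0, 0, 0, 0, 0]
2 nonzero rows, so rank(B) = 2.
B has 5 columns; by rank–nullity, nullity = 5 − 2 = 3.

3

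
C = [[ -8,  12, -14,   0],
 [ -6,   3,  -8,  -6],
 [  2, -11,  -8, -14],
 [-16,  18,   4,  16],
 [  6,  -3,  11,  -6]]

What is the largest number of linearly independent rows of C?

Row reduce to echelon form.
R2 ← R2 − (3/4)·R1: [0, -6, 5/2, -6]
R3 ← R3 + (1/4)·R1: [0, -8, -23/2, -14]
R4 ← R4 − (2)·R1: [0, -6, 32, 16]
R5 ← R5 + (3/4)·R1: [0, 6, 1/2, -6]
R3 ← R3 − (4/3)·R2: [0, 0, -89/6, -6]
R4 ← R4 − R2: [0, 0, 59/2, 22]
R5 ← R5 + R2: [0, 0, 3, -12]
R4 ← R4 + (177/89)·R3: [0, 0, 0, 896/89]
R5 ← R5 + (18/89)·R3: [0, 0, 0, -1176/89]
R5 ← R5 + (21/16)·R4: [0, 0, 0, 0]
Echelon form has 4 nonzero rows, so rank(C) = 4.
The rank gives the maximum number of linearly independent rows: 4.

4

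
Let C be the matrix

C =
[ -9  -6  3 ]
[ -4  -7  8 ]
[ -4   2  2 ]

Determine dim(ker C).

Row reduce to echelon form.
R2 ← R2 − (4/9)·R1: [0, -13/3, 20/3]
R3 ← R3 − (4/9)·R1: [0, 14/3, 2/3]
R3 ← R3 + (14/13)·R2: [0, 0, 102/13]
3 nonzero rows, so rank(C) = 3.
C has 3 columns; by rank–nullity, nullity = 3 − 3 = 0.

0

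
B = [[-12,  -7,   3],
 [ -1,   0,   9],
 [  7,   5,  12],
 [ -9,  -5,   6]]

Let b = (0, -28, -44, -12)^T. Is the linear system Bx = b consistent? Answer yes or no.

Row reduce the augmented matrix [B | b].
R2 ← R2 − (1/12)·R1: [0, 7/12, 35/4, -28]
R3 ← R3 + (7/12)·R1: [0, 11/12, 55/4, -44]
R4 ← R4 − (3/4)·R1: [0, 1/4, 15/4, -12]
R3 ← R3 − (11/7)·R2: [0, 0, 0, 0]
R4 ← R4 − (3/7)·R2: [0, 0, 0, 0]
The echelon form has 2 nonzero rows, and every pivot lies in the first 3 columns, so rank(B) = rank([B|b]) = 2.
The system is consistent.

yes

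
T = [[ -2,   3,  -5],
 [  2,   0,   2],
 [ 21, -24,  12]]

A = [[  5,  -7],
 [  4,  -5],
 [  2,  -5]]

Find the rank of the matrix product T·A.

First compute TA:
[[ -8,  24],
 [ 14, -24],
 [ 33, -87]]
Now row reduce the product.
R2 ← R2 + (7/4)·R1: [0, 18]
R3 ← R3 + (33/8)·R1: [0, 12]
R3 ← R3 − (2/3)·R2: [0, 0]
2 nonzero rows, so rank(TA) = 2.

2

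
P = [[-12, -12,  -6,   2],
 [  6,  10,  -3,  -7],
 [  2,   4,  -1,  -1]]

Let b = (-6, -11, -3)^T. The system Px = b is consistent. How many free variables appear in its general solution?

Row reduce the augmented matrix [P | b].
R2 ← R2 + (1/2)·R1: [0, 4, -6, -6, -14]
R3 ← R3 + (1/6)·R1: [0, 2, -2, -2/3, -4]
R3 ← R3 − (1/2)·R2: [0, 0, 1, 7/3, 3]
The echelon form has 3 nonzero rows, and every pivot lies in the first 4 columns, so rank(P) = rank([P|b]) = 3.
The system is consistent.
Free variables = (unknowns) − (rank) = 4 − 3 = 1.

1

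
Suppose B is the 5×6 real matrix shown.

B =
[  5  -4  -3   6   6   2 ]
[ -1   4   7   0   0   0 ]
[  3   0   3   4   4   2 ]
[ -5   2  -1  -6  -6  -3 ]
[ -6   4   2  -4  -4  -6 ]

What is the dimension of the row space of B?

Row reduce to echelon form.
R2 ← R2 + (1/5)·R1: [0, 16/5, 32/5, 6/5, 6/5, 2/5]
R3 ← R3 − (3/5)·R1: [0, 12/5, 24/5, 2/5, 2/5, 4/5]
R4 ← R4 + R1: [0, -2, -4, 0, 0, -1]
R5 ← R5 + (6/5)·R1: [0, -4/5, -8/5, 16/5, 16/5, -18/5]
R3 ← R3 − (3/4)·R2: [0, 0, 0, -1/2, -1/2, 1/2]
R4 ← R4 + (5/8)·R2: [0, 0, 0, 3/4, 3/4, -3/4]
R5 ← R5 + (1/4)·R2: [0, 0, 0, 7/2, 7/2, -7/2]
R4 ← R4 + (3/2)·R3: [0, 0, 0, 0, 0, 0]
R5 ← R5 + (7)·R3: [0, 0, 0, 0, 0, 0]
Echelon form has 3 nonzero rows, so rank(B) = 3.
The row space has dimension equal to the rank: 3.

3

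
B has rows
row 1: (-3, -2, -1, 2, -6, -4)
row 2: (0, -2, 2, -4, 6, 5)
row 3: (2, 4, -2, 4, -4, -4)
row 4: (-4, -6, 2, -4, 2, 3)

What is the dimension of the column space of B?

2

Row reduce to echelon form.
R3 ← R3 + (2/3)·R1: [0, 8/3, -8/3, 16/3, -8, -20/3]
R4 ← R4 − (4/3)·R1: [0, -10/3, 10/3, -20/3, 10, 25/3]
R3 ← R3 + (4/3)·R2: [0, 0, 0, 0, 0, 0]
R4 ← R4 − (5/3)·R2: [0, 0, 0, 0, 0, 0]
Echelon form has 2 nonzero rows, so rank(B) = 2.
The column space has dimension equal to the rank: 2.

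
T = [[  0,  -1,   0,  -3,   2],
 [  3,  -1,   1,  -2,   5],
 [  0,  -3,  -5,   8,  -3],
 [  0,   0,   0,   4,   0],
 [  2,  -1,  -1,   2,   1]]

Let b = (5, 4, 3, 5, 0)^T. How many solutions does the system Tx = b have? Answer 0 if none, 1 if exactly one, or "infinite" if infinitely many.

Row reduce the augmented matrix [T | b].
Swap R1 ↔ R2
R5 ← R5 − (2/3)·R1: [0, -1/3, -5/3, 10/3, -7/3, -8/3]
R3 ← R3 − (3)·R2: [0, 0, -5, 17, -9, -12]
R5 ← R5 − (1/3)·R2: [0, 0, -5/3, 13/3, -3, -13/3]
R5 ← R5 − (1/3)·R3: [0, 0, 0, -4/3, 0, -1/3]
R5 ← R5 + (1/3)·R4: [0, 0, 0, 0, 0, 4/3]
The echelon form has 5 nonzero rows; the last pivot sits in the augmented column, so rank(T) = 4 but rank([T|b]) = 5.
Since the ranks differ, the system is inconsistent.
It has no solutions.

0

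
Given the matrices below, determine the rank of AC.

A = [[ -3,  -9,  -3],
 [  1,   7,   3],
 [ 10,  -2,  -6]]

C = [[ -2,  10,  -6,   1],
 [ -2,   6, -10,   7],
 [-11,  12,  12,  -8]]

First compute AC:
[[ 57, -120,  72, -42],
 [-49,  88, -40,  26],
 [ 50,  16, -112,  44]]
Now row reduce the product.
R2 ← R2 + (49/57)·R1: [0, -288/19, 416/19, -192/19]
R3 ← R3 − (50/57)·R1: [0, 2304/19, -3328/19, 1536/19]
R3 ← R3 + (8)·R2: [0, 0, 0, 0]
2 nonzero rows, so rank(AC) = 2.

2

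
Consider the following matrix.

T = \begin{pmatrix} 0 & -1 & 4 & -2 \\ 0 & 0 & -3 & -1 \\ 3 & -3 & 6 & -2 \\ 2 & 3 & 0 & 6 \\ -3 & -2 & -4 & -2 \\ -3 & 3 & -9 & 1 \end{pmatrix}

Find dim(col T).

Row reduce to echelon form.
Swap R1 ↔ R3
R4 ← R4 − (2/3)·R1: [0, 5, -4, 22/3]
R5 ← R5 + R1: [0, -5, 2, -4]
R6 ← R6 + R1: [0, 0, -3, -1]
Swap R2 ↔ R3
R4 ← R4 + (5)·R2: [0, 0, 16, -8/3]
R5 ← R5 − (5)·R2: [0, 0, -18, 6]
R4 ← R4 + (16/3)·R3: [0, 0, 0, -8]
R5 ← R5 − (6)·R3: [0, 0, 0, 12]
R6 ← R6 − R3: [0, 0, 0, 0]
R5 ← R5 + (3/2)·R4: [0, 0, 0, 0]
Echelon form has 4 nonzero rows, so rank(T) = 4.
The column space has dimension equal to the rank: 4.

4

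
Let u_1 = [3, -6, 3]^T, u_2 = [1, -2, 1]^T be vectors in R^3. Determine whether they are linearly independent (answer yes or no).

Form the matrix with these vectors as rows and row reduce.
R2 ← R2 − (1/3)·R1: [0, 0, 0]
1 nonzero row, so the 2 vectors span a space of dimension 1.
Since 1 < 2, the vectors are linearly dependent.

no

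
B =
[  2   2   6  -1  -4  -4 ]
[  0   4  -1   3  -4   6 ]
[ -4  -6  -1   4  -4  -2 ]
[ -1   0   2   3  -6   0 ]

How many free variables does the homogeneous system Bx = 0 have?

3

Row reduce to echelon form.
R3 ← R3 + (2)·R1: [0, -2, 11, 2, -12, -10]
R4 ← R4 + (1/2)·R1: [0, 1, 5, 5/2, -8, -2]
R3 ← R3 + (1/2)·R2: [0, 0, 21/2, 7/2, -14, -7]
R4 ← R4 − (1/4)·R2: [0, 0, 21/4, 7/4, -7, -7/2]
R4 ← R4 − (1/2)·R3: [0, 0, 0, 0, 0, 0]
3 nonzero rows, so rank(B) = 3.
B has 6 columns; by rank–nullity, nullity = 6 − 3 = 3.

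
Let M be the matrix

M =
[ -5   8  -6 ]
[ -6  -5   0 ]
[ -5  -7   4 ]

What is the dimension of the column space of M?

Row reduce to echelon form.
R2 ← R2 − (6/5)·R1: [0, -73/5, 36/5]
R3 ← R3 − R1: [0, -15, 10]
R3 ← R3 − (75/73)·R2: [0, 0, 190/73]
Echelon form has 3 nonzero rows, so rank(M) = 3.
The column space has dimension equal to the rank: 3.

3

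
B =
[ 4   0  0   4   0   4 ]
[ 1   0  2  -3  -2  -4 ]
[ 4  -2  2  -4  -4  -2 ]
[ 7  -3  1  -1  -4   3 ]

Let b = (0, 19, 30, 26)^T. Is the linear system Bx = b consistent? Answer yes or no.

Row reduce the augmented matrix [B | b].
R2 ← R2 − (1/4)·R1: [0, 0, 2, -4, -2, -5, 19]
R3 ← R3 − R1: [0, -2, 2, -8, -4, -6, 30]
R4 ← R4 − (7/4)·R1: [0, -3, 1, -8, -4, -4, 26]
Swap R2 ↔ R3
R4 ← R4 − (3/2)·R2: [0, 0, -2, 4, 2, 5, -19]
R4 ← R4 + R3: [0, 0, 0, 0, 0, 0, 0]
The echelon form has 3 nonzero rows, and every pivot lies in the first 6 columns, so rank(B) = rank([B|b]) = 3.
The system is consistent.

yes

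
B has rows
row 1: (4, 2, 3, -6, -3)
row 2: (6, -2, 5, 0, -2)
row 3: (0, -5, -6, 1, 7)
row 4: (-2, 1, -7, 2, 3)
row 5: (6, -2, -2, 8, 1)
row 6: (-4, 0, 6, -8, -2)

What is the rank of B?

Row reduce to echelon form.
R2 ← R2 − (3/2)·R1: [0, -5, 1/2, 9, 5/2]
R4 ← R4 + (1/2)·R1: [0, 2, -11/2, -1, 3/2]
R5 ← R5 − (3/2)·R1: [0, -5, -13/2, 17, 11/2]
R6 ← R6 + R1: [0, 2, 9, -14, -5]
R3 ← R3 − R2: [0, 0, -13/2, -8, 9/2]
R4 ← R4 + (2/5)·R2: [0, 0, -53/10, 13/5, 5/2]
R5 ← R5 − R2: [0, 0, -7, 8, 3]
R6 ← R6 + (2/5)·R2: [0, 0, 46/5, -52/5, -4]
R4 ← R4 − (53/65)·R3: [0, 0, 0, 593/65, -76/65]
R5 ← R5 − (14/13)·R3: [0, 0, 0, 216/13, -24/13]
R6 ← R6 + (92/65)·R3: [0, 0, 0, -1412/65, 154/65]
R5 ← R5 − (1080/593)·R4: [0, 0, 0, 0, 168/593]
R6 ← R6 + (1412/593)·R4: [0, 0, 0, 0, -246/593]
R6 ← R6 + (41/28)·R5: [0, 0, 0, 0, 0]
Echelon form has 5 nonzero rows, so rank(B) = 5.

5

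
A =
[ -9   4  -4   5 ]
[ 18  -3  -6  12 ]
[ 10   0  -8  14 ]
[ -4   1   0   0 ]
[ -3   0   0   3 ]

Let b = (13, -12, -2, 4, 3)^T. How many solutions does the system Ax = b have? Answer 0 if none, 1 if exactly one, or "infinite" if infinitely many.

infinite

Row reduce the augmented matrix [A | b].
R2 ← R2 + (2)·R1: [0, 5, -14, 22, 14]
R3 ← R3 + (10/9)·R1: [0, 40/9, -112/9, 176/9, 112/9]
R4 ← R4 − (4/9)·R1: [0, -7/9, 16/9, -20/9, -16/9]
R5 ← R5 − (1/3)·R1: [0, -4/3, 4/3, 4/3, -4/3]
R3 ← R3 − (8/9)·R2: [0, 0, 0, 0, 0]
R4 ← R4 + (7/45)·R2: [0, 0, -2/5, 6/5, 2/5]
R5 ← R5 + (4/15)·R2: [0, 0, -12/5, 36/5, 12/5]
Swap R3 ↔ R4
R5 ← R5 − (6)·R3: [0, 0, 0, 0, 0]
The echelon form has 3 nonzero rows, and every pivot lies in the first 4 columns, so rank(A) = rank([A|b]) = 3.
The system is consistent.
rank = 3 < 4 unknowns, so there are infinitely many solutions.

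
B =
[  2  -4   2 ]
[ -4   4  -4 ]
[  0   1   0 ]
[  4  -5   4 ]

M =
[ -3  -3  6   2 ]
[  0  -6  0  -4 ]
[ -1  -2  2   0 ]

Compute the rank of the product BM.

2

First compute BM:
[[ -8,  14,  16,  20],
 [ 16,  -4, -32, -24],
 [  0,  -6,   0,  -4],
 [-16,  10,  32,  28]]
Now row reduce the product.
R2 ← R2 + (2)·R1: [0, 24, 0, 16]
R4 ← R4 − (2)·R1: [0, -18, 0, -12]
R3 ← R3 + (1/4)·R2: [0, 0, 0, 0]
R4 ← R4 + (3/4)·R2: [0, 0, 0, 0]
2 nonzero rows, so rank(BM) = 2.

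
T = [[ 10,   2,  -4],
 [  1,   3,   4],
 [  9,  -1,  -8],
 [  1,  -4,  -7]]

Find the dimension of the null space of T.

1

Row reduce to echelon form.
R2 ← R2 − (1/10)·R1: [0, 14/5, 22/5]
R3 ← R3 − (9/10)·R1: [0, -14/5, -22/5]
R4 ← R4 − (1/10)·R1: [0, -21/5, -33/5]
R3 ← R3 + R2: [0, 0, 0]
R4 ← R4 + (3/2)·R2: [0, 0, 0]
2 nonzero rows, so rank(T) = 2.
T has 3 columns; by rank–nullity, nullity = 3 − 2 = 1.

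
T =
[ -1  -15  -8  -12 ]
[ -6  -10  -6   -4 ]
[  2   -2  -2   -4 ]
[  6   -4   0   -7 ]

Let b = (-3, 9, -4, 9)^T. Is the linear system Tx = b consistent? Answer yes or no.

Row reduce the augmented matrix [T | b].
R2 ← R2 − (6)·R1: [0, 80, 42, 68, 27]
R3 ← R3 + (2)·R1: [0, -32, -18, -28, -10]
R4 ← R4 + (6)·R1: [0, -94, -48, -79, -9]
R3 ← R3 + (2/5)·R2: [0, 0, -6/5, -4/5, 4/5]
R4 ← R4 + (47/40)·R2: [0, 0, 27/20, 9/10, 909/40]
R4 ← R4 + (9/8)·R3: [0, 0, 0, 0, 189/8]
The echelon form has 4 nonzero rows; the last pivot sits in the augmented column, so rank(T) = 3 but rank([T|b]) = 4.
Since the ranks differ, the system is inconsistent.

no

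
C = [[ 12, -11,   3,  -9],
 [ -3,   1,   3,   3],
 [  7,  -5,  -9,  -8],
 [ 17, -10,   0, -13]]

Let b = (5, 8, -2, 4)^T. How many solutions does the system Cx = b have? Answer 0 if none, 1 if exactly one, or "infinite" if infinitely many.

0

Row reduce the augmented matrix [C | b].
R2 ← R2 + (1/4)·R1: [0, -7/4, 15/4, 3/4, 37/4]
R3 ← R3 − (7/12)·R1: [0, 17/12, -43/4, -11/4, -59/12]
R4 ← R4 − (17/12)·R1: [0, 67/12, -17/4, -1/4, -37/12]
R3 ← R3 + (17/21)·R2: [0, 0, -54/7, -15/7, 18/7]
R4 ← R4 + (67/21)·R2: [0, 0, 54/7, 15/7, 185/7]
R4 ← R4 + R3: [0, 0, 0, 0, 29]
The echelon form has 4 nonzero rows; the last pivot sits in the augmented column, so rank(C) = 3 but rank([C|b]) = 4.
Since the ranks differ, the system is inconsistent.
It has no solutions.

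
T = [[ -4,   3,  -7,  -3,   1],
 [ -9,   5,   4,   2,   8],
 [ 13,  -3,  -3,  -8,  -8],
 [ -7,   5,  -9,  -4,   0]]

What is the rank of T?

Row reduce to echelon form.
R2 ← R2 − (9/4)·R1: [0, -7/4, 79/4, 35/4, 23/4]
R3 ← R3 + (13/4)·R1: [0, 27/4, -103/4, -71/4, -19/4]
R4 ← R4 − (7/4)·R1: [0, -1/4, 13/4, 5/4, -7/4]
R3 ← R3 + (27/7)·R2: [0, 0, 353/7, 16, 122/7]
R4 ← R4 − (1/7)·R2: [0, 0, 3/7, 0, -18/7]
R4 ← R4 − (3/353)·R3: [0, 0, 0, -48/353, -960/353]
Echelon form has 4 nonzero rows, so rank(T) = 4.

4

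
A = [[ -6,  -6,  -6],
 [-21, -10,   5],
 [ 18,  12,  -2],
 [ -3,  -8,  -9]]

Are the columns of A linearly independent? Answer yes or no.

yes

Row reduce A to echelon form.
R2 ← R2 − (7/2)·R1: [0, 11, 26]
R3 ← R3 + (3)·R1: [0, -6, -20]
R4 ← R4 − (1/2)·R1: [0, -5, -6]
R3 ← R3 + (6/11)·R2: [0, 0, -64/11]
R4 ← R4 + (5/11)·R2: [0, 0, 64/11]
R4 ← R4 + R3: [0, 0, 0]
3 pivots among 3 columns.
Every column is a pivot column, so the columns are linearly independent.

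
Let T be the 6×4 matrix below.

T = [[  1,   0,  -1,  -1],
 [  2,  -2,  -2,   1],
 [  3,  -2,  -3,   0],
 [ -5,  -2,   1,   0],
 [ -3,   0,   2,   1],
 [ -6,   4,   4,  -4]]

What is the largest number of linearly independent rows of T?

3

Row reduce to echelon form.
R2 ← R2 − (2)·R1: [0, -2, 0, 3]
R3 ← R3 − (3)·R1: [0, -2, 0, 3]
R4 ← R4 + (5)·R1: [0, -2, -4, -5]
R5 ← R5 + (3)·R1: [0, 0, -1, -2]
R6 ← R6 + (6)·R1: [0, 4, -2, -10]
R3 ← R3 − R2: [0, 0, 0, 0]
R4 ← R4 − R2: [0, 0, -4, -8]
R6 ← R6 + (2)·R2: [0, 0, -2, -4]
Swap R3 ↔ R4
R5 ← R5 − (1/4)·R3: [0, 0, 0, 0]
R6 ← R6 − (1/2)·R3: [0, 0, 0, 0]
Echelon form has 3 nonzero rows, so rank(T) = 3.
The rank gives the maximum number of linearly independent rows: 3.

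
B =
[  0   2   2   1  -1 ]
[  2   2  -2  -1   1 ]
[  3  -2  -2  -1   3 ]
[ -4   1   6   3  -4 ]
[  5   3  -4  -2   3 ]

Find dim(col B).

3

Row reduce to echelon form.
Swap R1 ↔ R2
R3 ← R3 − (3/2)·R1: [0, -5, 1, 1/2, 3/2]
R4 ← R4 + (2)·R1: [0, 5, 2, 1, -2]
R5 ← R5 − (5/2)·R1: [0, -2, 1, 1/2, 1/2]
R3 ← R3 + (5/2)·R2: [0, 0, 6, 3, -1]
R4 ← R4 − (5/2)·R2: [0, 0, -3, -3/2, 1/2]
R5 ← R5 + R2: [0, 0, 3, 3/2, -1/2]
R4 ← R4 + (1/2)·R3: [0, 0, 0, 0, 0]
R5 ← R5 − (1/2)·R3: [0, 0, 0, 0, 0]
Echelon form has 3 nonzero rows, so rank(B) = 3.
The column space has dimension equal to the rank: 3.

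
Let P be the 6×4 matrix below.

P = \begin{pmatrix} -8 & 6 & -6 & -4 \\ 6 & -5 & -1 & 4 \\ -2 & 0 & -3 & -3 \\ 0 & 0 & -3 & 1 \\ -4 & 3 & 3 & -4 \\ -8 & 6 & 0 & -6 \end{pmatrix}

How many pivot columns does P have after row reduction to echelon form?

Row reduce to echelon form.
R2 ← R2 + (3/4)·R1: [0, -1/2, -11/2, 1]
R3 ← R3 − (1/4)·R1: [0, -3/2, -3/2, -2]
R5 ← R5 − (1/2)·R1: [0, 0, 6, -2]
R6 ← R6 − R1: [0, 0, 6, -2]
R3 ← R3 − (3)·R2: [0, 0, 15, -5]
R4 ← R4 + (1/5)·R3: [0, 0, 0, 0]
R5 ← R5 − (2/5)·R3: [0, 0, 0, 0]
R6 ← R6 − (2/5)·R3: [0, 0, 0, 0]
Echelon form has 3 nonzero rows, so rank(P) = 3.
Each nonzero row contributes one pivot column: 3 pivot columns.

3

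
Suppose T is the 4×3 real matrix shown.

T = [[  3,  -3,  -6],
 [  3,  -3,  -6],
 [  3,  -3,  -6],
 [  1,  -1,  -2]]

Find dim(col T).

Row reduce to echelon form.
R2 ← R2 − R1: [0, 0, 0]
R3 ← R3 − R1: [0, 0, 0]
R4 ← R4 − (1/3)·R1: [0, 0, 0]
Echelon form has 1 nonzero row, so rank(T) = 1.
The column space has dimension equal to the rank: 1.

1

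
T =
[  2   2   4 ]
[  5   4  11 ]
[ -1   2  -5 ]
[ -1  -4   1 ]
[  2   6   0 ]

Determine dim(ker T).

1

Row reduce to echelon form.
R2 ← R2 − (5/2)·R1: [0, -1, 1]
R3 ← R3 + (1/2)·R1: [0, 3, -3]
R4 ← R4 + (1/2)·R1: [0, -3, 3]
R5 ← R5 − R1: [0, 4, -4]
R3 ← R3 + (3)·R2: [0, 0, 0]
R4 ← R4 − (3)·R2: [0, 0, 0]
R5 ← R5 + (4)·R2: [0, 0, 0]
2 nonzero rows, so rank(T) = 2.
T has 3 columns; by rank–nullity, nullity = 3 − 2 = 1.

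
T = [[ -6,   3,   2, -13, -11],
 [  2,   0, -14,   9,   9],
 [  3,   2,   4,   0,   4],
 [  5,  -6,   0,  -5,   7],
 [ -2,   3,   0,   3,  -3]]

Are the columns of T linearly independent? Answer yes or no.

Row reduce T to echelon form.
R2 ← R2 + (1/3)·R1: [0, 1, -40/3, 14/3, 16/3]
R3 ← R3 + (1/2)·R1: [0, 7/2, 5, -13/2, -3/2]
R4 ← R4 + (5/6)·R1: [0, -7/2, 5/3, -95/6, -13/6]
R5 ← R5 − (1/3)·R1: [0, 2, -2/3, 22/3, 2/3]
R3 ← R3 − (7/2)·R2: [0, 0, 155/3, -137/6, -121/6]
R4 ← R4 + (7/2)·R2: [0, 0, -45, 1/2, 33/2]
R5 ← R5 − (2)·R2: [0, 0, 26, -2, -10]
R4 ← R4 + (27/31)·R3: [0, 0, 0, -601/31, -33/31]
R5 ← R5 − (78/155)·R3: [0, 0, 0, 1471/155, 23/155]
R5 ← R5 + (1471/3005)·R4: [0, 0, 0, 0, -224/601]
5 pivots among 5 columns.
Every column is a pivot column, so the columns are linearly independent.

yes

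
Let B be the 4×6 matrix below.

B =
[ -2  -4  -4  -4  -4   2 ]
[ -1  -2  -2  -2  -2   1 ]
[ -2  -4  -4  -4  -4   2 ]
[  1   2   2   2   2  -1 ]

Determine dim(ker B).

5

Row reduce to echelon form.
R2 ← R2 − (1/2)·R1: [0, 0, 0, 0, 0, 0]
R3 ← R3 − R1: [0, 0, 0, 0, 0, 0]
R4 ← R4 + (1/2)·R1: [0, 0, 0, 0, 0, 0]
1 nonzero row, so rank(B) = 1.
B has 6 columns; by rank–nullity, nullity = 6 − 1 = 5.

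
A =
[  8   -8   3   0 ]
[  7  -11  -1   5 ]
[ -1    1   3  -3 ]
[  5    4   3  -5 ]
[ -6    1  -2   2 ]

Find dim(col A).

Row reduce to echelon form.
R2 ← R2 − (7/8)·R1: [0, -4, -29/8, 5]
R3 ← R3 + (1/8)·R1: [0, 0, 27/8, -3]
R4 ← R4 − (5/8)·R1: [0, 9, 9/8, -5]
R5 ← R5 + (3/4)·R1: [0, -5, 1/4, 2]
R4 ← R4 + (9/4)·R2: [0, 0, -225/32, 25/4]
R5 ← R5 − (5/4)·R2: [0, 0, 153/32, -17/4]
R4 ← R4 + (25/12)·R3: [0, 0, 0, 0]
R5 ← R5 − (17/12)·R3: [0, 0, 0, 0]
Echelon form has 3 nonzero rows, so rank(A) = 3.
The column space has dimension equal to the rank: 3.

3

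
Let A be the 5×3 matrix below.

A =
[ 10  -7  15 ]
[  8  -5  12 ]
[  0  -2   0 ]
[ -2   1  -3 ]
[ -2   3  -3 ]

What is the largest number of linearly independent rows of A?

Row reduce to echelon form.
R2 ← R2 − (4/5)·R1: [0, 3/5, 0]
R4 ← R4 + (1/5)·R1: [0, -2/5, 0]
R5 ← R5 + (1/5)·R1: [0, 8/5, 0]
R3 ← R3 + (10/3)·R2: [0, 0, 0]
R4 ← R4 + (2/3)·R2: [0, 0, 0]
R5 ← R5 − (8/3)·R2: [0, 0, 0]
Echelon form has 2 nonzero rows, so rank(A) = 2.
The rank gives the maximum number of linearly independent rows: 2.

2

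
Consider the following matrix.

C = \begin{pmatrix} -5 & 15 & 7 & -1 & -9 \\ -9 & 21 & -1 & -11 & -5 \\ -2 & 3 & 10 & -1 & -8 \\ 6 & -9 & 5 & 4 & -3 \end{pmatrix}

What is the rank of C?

4

Row reduce to echelon form.
R2 ← R2 − (9/5)·R1: [0, -6, -68/5, -46/5, 56/5]
R3 ← R3 − (2/5)·R1: [0, -3, 36/5, -3/5, -22/5]
R4 ← R4 + (6/5)·R1: [0, 9, 67/5, 14/5, -69/5]
R3 ← R3 − (1/2)·R2: [0, 0, 14, 4, -10]
R4 ← R4 + (3/2)·R2: [0, 0, -7, -11, 3]
R4 ← R4 + (1/2)·R3: [0, 0, 0, -9, -2]
Echelon form has 4 nonzero rows, so rank(C) = 4.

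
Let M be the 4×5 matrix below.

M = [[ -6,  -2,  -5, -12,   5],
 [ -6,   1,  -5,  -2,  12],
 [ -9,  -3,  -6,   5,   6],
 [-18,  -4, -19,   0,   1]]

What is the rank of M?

Row reduce to echelon form.
R2 ← R2 − R1: [0, 3, 0, 10, 7]
R3 ← R3 − (3/2)·R1: [0, 0, 3/2, 23, -3/2]
R4 ← R4 − (3)·R1: [0, 2, -4, 36, -14]
R4 ← R4 − (2/3)·R2: [0, 0, -4, 88/3, -56/3]
R4 ← R4 + (8/3)·R3: [0, 0, 0, 272/3, -68/3]
Echelon form has 4 nonzero rows, so rank(M) = 4.

4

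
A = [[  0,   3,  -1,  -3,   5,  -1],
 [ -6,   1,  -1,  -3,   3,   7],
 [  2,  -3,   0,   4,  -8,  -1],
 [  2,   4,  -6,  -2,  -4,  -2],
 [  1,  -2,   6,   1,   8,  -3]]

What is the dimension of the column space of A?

Row reduce to echelon form.
Swap R1 ↔ R2
R3 ← R3 + (1/3)·R1: [0, -8/3, -1/3, 3, -7, 4/3]
R4 ← R4 + (1/3)·R1: [0, 13/3, -19/3, -3, -3, 1/3]
R5 ← R5 + (1/6)·R1: [0, -11/6, 35/6, 1/2, 17/2, -11/6]
R3 ← R3 + (8/9)·R2: [0, 0, -11/9, 1/3, -23/9, 4/9]
R4 ← R4 − (13/9)·R2: [0, 0, -44/9, 4/3, -92/9, 16/9]
R5 ← R5 + (11/18)·R2: [0, 0, 47/9, -4/3, 104/9, -22/9]
R4 ← R4 − (4)·R3: [0, 0, 0, 0, 0, 0]
R5 ← R5 + (47/11)·R3: [0, 0, 0, 1/11, 7/11, -6/11]
Swap R4 ↔ R5
Echelon form has 4 nonzero rows, so rank(A) = 4.
The column space has dimension equal to the rank: 4.

4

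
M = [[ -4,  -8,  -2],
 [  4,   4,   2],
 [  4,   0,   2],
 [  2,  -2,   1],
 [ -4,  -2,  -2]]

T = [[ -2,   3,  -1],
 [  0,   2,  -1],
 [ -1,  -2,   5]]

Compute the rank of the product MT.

First compute MT:
[[ 10, -24,   2],
 [-10,  16,   2],
 [-10,   8,   6],
 [ -5,   0,   5],
 [ 10, -12,  -4]]
Now row reduce the product.
R2 ← R2 + R1: [0, -8, 4]
R3 ← R3 + R1: [0, -16, 8]
R4 ← R4 + (1/2)·R1: [0, -12, 6]
R5 ← R5 − R1: [0, 12, -6]
R3 ← R3 − (2)·R2: [0, 0, 0]
R4 ← R4 − (3/2)·R2: [0, 0, 0]
R5 ← R5 + (3/2)·R2: [0, 0, 0]
2 nonzero rows, so rank(MT) = 2.

2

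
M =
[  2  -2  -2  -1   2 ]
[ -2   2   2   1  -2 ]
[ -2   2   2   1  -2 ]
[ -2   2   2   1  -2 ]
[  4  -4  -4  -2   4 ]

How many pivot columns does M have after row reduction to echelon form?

Row reduce to echelon form.
R2 ← R2 + R1: [0, 0, 0, 0, 0]
R3 ← R3 + R1: [0, 0, 0, 0, 0]
R4 ← R4 + R1: [0, 0, 0, 0, 0]
R5 ← R5 − (2)·R1: [0, 0, 0, 0, 0]
Echelon form has 1 nonzero row, so rank(M) = 1.
Each nonzero row contributes one pivot column: 1 pivot columns.

1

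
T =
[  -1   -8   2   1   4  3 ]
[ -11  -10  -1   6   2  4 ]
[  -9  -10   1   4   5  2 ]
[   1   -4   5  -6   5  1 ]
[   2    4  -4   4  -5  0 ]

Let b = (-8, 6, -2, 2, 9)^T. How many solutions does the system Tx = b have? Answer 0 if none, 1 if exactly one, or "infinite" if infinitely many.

0

Row reduce the augmented matrix [T | b].
R2 ← R2 − (11)·R1: [0, 78, -23, -5, -42, -29, 94]
R3 ← R3 − (9)·R1: [0, 62, -17, -5, -31, -25, 70]
R4 ← R4 + R1: [0, -12, 7, -5, 9, 4, -6]
R5 ← R5 + (2)·R1: [0, -12, 0, 6, 3, 6, -7]
R3 ← R3 − (31/39)·R2: [0, 0, 50/39, -40/39, 31/13, -76/39, -184/39]
R4 ← R4 + (2/13)·R2: [0, 0, 45/13, -75/13, 33/13, -6/13, 110/13]
R5 ← R5 + (2/13)·R2: [0, 0, -46/13, 68/13, -45/13, 20/13, 97/13]
R4 ← R4 − (27/10)·R3: [0, 0, 0, -3, -39/10, 24/5, 106/5]
R5 ← R5 + (69/25)·R3: [0, 0, 0, 12/5, 78/25, -96/25, -139/25]
R5 ← R5 + (4/5)·R4: [0, 0, 0, 0, 0, 0, 57/5]
The echelon form has 5 nonzero rows; the last pivot sits in the augmented column, so rank(T) = 4 but rank([T|b]) = 5.
Since the ranks differ, the system is inconsistent.
It has no solutions.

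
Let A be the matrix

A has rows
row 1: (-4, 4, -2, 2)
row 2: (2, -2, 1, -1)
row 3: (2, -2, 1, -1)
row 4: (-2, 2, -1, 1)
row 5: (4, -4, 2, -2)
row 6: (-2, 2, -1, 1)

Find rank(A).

1

Row reduce to echelon form.
R2 ← R2 + (1/2)·R1: [0, 0, 0, 0]
R3 ← R3 + (1/2)·R1: [0, 0, 0, 0]
R4 ← R4 − (1/2)·R1: [0, 0, 0, 0]
R5 ← R5 + R1: [0, 0, 0, 0]
R6 ← R6 − (1/2)·R1: [0, 0, 0, 0]
Echelon form has 1 nonzero row, so rank(A) = 1.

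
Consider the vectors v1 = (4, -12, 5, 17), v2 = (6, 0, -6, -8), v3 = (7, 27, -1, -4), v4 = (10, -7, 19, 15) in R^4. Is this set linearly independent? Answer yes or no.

yes

Form the matrix with these vectors as rows and row reduce.
R2 ← R2 − (3/2)·R1: [0, 18, -27/2, -67/2]
R3 ← R3 − (7/4)·R1: [0, 48, -39/4, -135/4]
R4 ← R4 − (5/2)·R1: [0, 23, 13/2, -55/2]
R3 ← R3 − (8/3)·R2: [0, 0, 105/4, 667/12]
R4 ← R4 − (23/18)·R2: [0, 0, 95/4, 551/36]
R4 ← R4 − (19/21)·R3: [0, 0, 0, -2204/63]
4 nonzero rows, so the 4 vectors span a space of dimension 4.
Since 4 = 4, the vectors are linearly independent.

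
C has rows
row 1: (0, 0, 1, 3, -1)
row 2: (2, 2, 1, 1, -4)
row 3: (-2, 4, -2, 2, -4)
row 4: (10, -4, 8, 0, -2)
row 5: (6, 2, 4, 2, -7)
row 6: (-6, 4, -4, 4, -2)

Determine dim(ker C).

Row reduce to echelon form.
Swap R1 ↔ R2
R3 ← R3 + R1: [0, 6, -1, 3, -8]
R4 ← R4 − (5)·R1: [0, -14, 3, -5, 18]
R5 ← R5 − (3)·R1: [0, -4, 1, -1, 5]
R6 ← R6 + (3)·R1: [0, 10, -1, 7, -14]
Swap R2 ↔ R3
R4 ← R4 + (7/3)·R2: [0, 0, 2/3, 2, -2/3]
R5 ← R5 + (2/3)·R2: [0, 0, 1/3, 1, -1/3]
R6 ← R6 − (5/3)·R2: [0, 0, 2/3, 2, -2/3]
R4 ← R4 − (2/3)·R3: [0, 0, 0, 0, 0]
R5 ← R5 − (1/3)·R3: [0, 0, 0, 0, 0]
R6 ← R6 − (2/3)·R3: [0, 0, 0, 0, 0]
3 nonzero rows, so rank(C) = 3.
C has 5 columns; by rank–nullity, nullity = 5 − 3 = 2.

2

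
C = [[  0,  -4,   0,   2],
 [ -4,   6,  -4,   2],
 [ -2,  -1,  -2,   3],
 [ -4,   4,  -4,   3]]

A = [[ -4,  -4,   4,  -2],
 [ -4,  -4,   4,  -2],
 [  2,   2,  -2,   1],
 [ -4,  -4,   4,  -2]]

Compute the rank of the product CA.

First compute CA:
[[  8,   8,  -8,   4],
 [-24, -24,  24, -12],
 [ -4,  -4,   4,  -2],
 [-20, -20,  20, -10]]
Now row reduce the product.
R2 ← R2 + (3)·R1: [0, 0, 0, 0]
R3 ← R3 + (1/2)·R1: [0, 0, 0, 0]
R4 ← R4 + (5/2)·R1: [0, 0, 0, 0]
1 nonzero row, so rank(CA) = 1.

1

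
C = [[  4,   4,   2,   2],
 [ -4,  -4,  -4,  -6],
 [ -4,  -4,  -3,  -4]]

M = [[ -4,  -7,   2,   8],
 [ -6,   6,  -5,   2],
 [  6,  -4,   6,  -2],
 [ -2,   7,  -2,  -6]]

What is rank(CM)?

2

First compute CM:
[[-32,   2,  -4,  24],
 [ 28, -22,   0,   4],
 [ 30, -12,   2, -10]]
Now row reduce the product.
R2 ← R2 + (7/8)·R1: [0, -81/4, -7/2, 25]
R3 ← R3 + (15/16)·R1: [0, -81/8, -7/4, 25/2]
R3 ← R3 − (1/2)·R2: [0, 0, 0, 0]
2 nonzero rows, so rank(CM) = 2.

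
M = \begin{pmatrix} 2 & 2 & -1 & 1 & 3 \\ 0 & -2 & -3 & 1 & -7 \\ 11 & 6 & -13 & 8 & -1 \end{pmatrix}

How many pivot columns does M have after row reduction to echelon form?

Row reduce to echelon form.
R3 ← R3 − (11/2)·R1: [0, -5, -15/2, 5/2, -35/2]
R3 ← R3 − (5/2)·R2: [0, 0, 0, 0, 0]
Echelon form has 2 nonzero rows, so rank(M) = 2.
Each nonzero row contributes one pivot column: 2 pivot columns.

2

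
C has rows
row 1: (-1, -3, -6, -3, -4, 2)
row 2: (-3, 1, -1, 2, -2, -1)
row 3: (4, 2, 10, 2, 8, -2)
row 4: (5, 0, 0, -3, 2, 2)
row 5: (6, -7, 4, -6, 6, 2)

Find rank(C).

3

Row reduce to echelon form.
R2 ← R2 − (3)·R1: [0, 10, 17, 11, 10, -7]
R3 ← R3 + (4)·R1: [0, -10, -14, -10, -8, 6]
R4 ← R4 + (5)·R1: [0, -15, -30, -18, -18, 12]
R5 ← R5 + (6)·R1: [0, -25, -32, -24, -18, 14]
R3 ← R3 + R2: [0, 0, 3, 1, 2, -1]
R4 ← R4 + (3/2)·R2: [0, 0, -9/2, -3/2, -3, 3/2]
R5 ← R5 + (5/2)·R2: [0, 0, 21/2, 7/2, 7, -7/2]
R4 ← R4 + (3/2)·R3: [0, 0, 0, 0, 0, 0]
R5 ← R5 − (7/2)·R3: [0, 0, 0, 0, 0, 0]
Echelon form has 3 nonzero rows, so rank(C) = 3.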